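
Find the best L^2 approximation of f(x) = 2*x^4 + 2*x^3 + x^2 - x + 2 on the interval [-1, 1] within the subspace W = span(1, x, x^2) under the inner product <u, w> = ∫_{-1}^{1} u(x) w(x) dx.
g(x) = 19*x^2/7 + x/5 + 64/35

The best approximation g ∈ W is the orthogonal projection of f onto W. Writing g = a_0 + a_1 x + a_2 x^2, the coefficients solve the normal equations G · a = b where
  G_{ij} = <φ_i, φ_j> and b_i = <f, φ_i>, with φ_0 = 1, φ_1 = x, φ_2 = x^2.
G =
  [2, 0, 2/3]
  [0, 2/3, 0]
  [2/3, 0, 2/5],
b = (82/15, 2/15, 242/105).
Solving gives a_0 = 64/35, a_1 = 1/5, a_2 = 19/7, so
  g(x) = 19*x^2/7 + x/5 + 64/35.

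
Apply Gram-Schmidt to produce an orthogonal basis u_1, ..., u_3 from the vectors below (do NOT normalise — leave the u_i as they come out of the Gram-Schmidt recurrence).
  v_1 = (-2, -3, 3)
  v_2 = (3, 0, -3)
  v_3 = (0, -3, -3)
Orthogonal basis:
  u_1 = (-2, -3, 3)
  u_2 = (18/11, -45/22, -21/22)
  u_3 = (-36/19, -12/19, -36/19)

Apply the Gram-Schmidt recurrence
  u_1 = v_1
  u_i = v_i − Σ_{j<i} ((v_i · u_j) / (u_j · u_j)) · u_j.

Step by step this gives:
  u_1 = (-2, -3, 3)
  u_2 = (18/11, -45/22, -21/22)
  u_3 = (-36/19, -12/19, -36/19)

Orthogonality check:
  u_2 · u_1 = 0 (should be 0)
  u_3 · u_1 = 0 (should be 0)
  u_3 · u_2 = 0 (should be 0)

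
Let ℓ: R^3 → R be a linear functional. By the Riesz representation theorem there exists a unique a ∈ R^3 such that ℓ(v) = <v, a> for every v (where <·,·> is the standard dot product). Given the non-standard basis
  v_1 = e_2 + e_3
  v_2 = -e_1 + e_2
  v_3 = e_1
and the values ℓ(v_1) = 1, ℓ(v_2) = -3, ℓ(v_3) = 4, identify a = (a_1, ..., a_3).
a = (4, 1, 0)

Write a = (a_1, ..., a_3) in the standard basis. For each basis vector v_i, ℓ(v_i) = <v_i, a> is a linear equation in the a_j's. Collect the n equations into a matrix system V a = ℓ, where row i of V is v_i (expressed in the standard basis). Since V is invertible (lower-triangular with 1s on the diagonal, up to permutation), solve by back-substitution:
  V =
[[0, 1, 1],
 [-1, 1, 0],
 [1, 0, 0]]
  V a = (1, -3, 4)
Solving gives a = (4, 1, 0).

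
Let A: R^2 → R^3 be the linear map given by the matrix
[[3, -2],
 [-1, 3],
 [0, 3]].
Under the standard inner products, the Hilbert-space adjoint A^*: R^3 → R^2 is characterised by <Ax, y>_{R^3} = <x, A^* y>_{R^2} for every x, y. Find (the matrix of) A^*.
A^* = A^T =
[[3, -1, 0],
 [-2, 3, 3]]

For real matrices with standard dot products, the defining identity <Ax, y> = <x, A^* y> gives (Ax)^T y = x^T (A^*) y, i.e. x^T A^T y = x^T (A^*) y. Since this holds for all x, y, we must have A^* = A^T. Therefore
A^* =
[[3, -1, 0],
 [-2, 3, 3]].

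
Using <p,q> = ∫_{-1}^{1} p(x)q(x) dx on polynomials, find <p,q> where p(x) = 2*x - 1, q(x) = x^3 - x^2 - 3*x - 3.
<p,q> = 52/15

Expand the product: p(x)·q(x) = 2*x^4 - 3*x^3 - 5*x^2 - 3*x + 3.
∫_{-1}^{1} of each monomial x^k gives [2/(k+1) if k even, 0 if k odd]. Integrating term-by-term (or equivalently evaluating the antiderivative F(x) = 2*x^5/5 - 3*x^4/4 - 5*x^3/3 - 3*x^2/2 + 3*x at the endpoints):
  F(1) − F(−1) = -31/60 − (-239/60) = 52/15.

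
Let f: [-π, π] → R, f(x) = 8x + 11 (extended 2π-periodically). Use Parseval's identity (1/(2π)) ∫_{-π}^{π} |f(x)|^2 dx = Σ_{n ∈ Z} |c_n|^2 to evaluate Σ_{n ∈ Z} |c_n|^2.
Σ |c_n|^2 = 64π^2/3 + 121

Expand and integrate term by term over [-π, π]:
  ∫ (8x)^2 dx = 64·(2π^3/3); ∫ 2·8·(11)·x dx = 0 (odd integrand); ∫ 11^2 dx = 121·2π.
So (1/(2π)) ∫_{-π}^{π} (8x + 11)^2 dx = 64π^2/3 + 121 = 64π^2/3 + 121.
Parseval ⇒ Σ |c_n|^2 = 64π^2/3 + 121.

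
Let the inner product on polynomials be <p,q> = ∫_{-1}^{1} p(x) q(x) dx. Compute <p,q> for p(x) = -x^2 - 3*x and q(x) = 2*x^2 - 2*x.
<p,q> = 16/5

Expand the product: p(x)·q(x) = -2*x^4 - 4*x^3 + 6*x^2.
∫_{-1}^{1} of each monomial x^k gives [2/(k+1) if k even, 0 if k odd]. Integrating term-by-term (or equivalently evaluating the antiderivative F(x) = -2*x^5/5 - x^4 + 2*x^3 at the endpoints):
  F(1) − F(−1) = 3/5 − (-13/5) = 16/5.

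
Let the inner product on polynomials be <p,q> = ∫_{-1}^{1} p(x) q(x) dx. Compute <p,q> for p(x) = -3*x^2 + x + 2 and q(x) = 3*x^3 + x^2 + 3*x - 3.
<p,q> = -8/3

Expand the product: p(x)·q(x) = -9*x^5 - 2*x^3 + 14*x^2 + 3*x - 6.
∫_{-1}^{1} of each monomial x^k gives [2/(k+1) if k even, 0 if k odd]. Integrating term-by-term (or equivalently evaluating the antiderivative F(x) = -3*x^6/2 - x^4/2 + 14*x^3/3 + 3*x^2/2 - 6*x at the endpoints):
  F(1) − F(−1) = -11/6 − (5/6) = -8/3.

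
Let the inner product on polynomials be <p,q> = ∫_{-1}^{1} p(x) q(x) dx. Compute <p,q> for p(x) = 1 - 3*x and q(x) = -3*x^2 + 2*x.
<p,q> = -6

Expand the product: p(x)·q(x) = 9*x^3 - 9*x^2 + 2*x.
∫_{-1}^{1} of each monomial x^k gives [2/(k+1) if k even, 0 if k odd]. Integrating term-by-term (or equivalently evaluating the antiderivative F(x) = 9*x^4/4 - 3*x^3 + x^2 at the endpoints):
  F(1) − F(−1) = 1/4 − (25/4) = -6.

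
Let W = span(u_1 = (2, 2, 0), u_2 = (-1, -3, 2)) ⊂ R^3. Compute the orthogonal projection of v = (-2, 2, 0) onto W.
proj_W(v) = (-2/3, 2/3, -4/3)

Set up U = [u_1 | ... | u_2] ∈ R^(3×2). The projector onto W = col(U) is P = U (U^T U)^(-1) U^T.
Compute U^T U =
  [8, -8]
  [-8, 14],
and U^T v = (0, -4).
Solve U^T U · c = U^T v for the coefficients: c = (-2/3, -2/3). The projection is proj_W(v) = U c.
Check: (v - proj_W(v)) · u_1 = 0  (should be 0).
Check: (v - proj_W(v)) · u_2 = 0  (should be 0).
Result: proj_W(v) = (-2/3, 2/3, -4/3).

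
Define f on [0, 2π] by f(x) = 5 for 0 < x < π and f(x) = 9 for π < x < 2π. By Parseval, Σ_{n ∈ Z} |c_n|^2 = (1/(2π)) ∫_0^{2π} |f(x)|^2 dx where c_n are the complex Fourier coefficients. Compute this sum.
Σ |c_n|^2 = 53

Parseval equates the L^2 energy of f (normalised by 1/(2π)) with the ℓ^2 sum of its Fourier coefficients: (1/(2π)) ∫_0^{2π} |f|^2 = Σ |c_n|^2.
Compute the left side: (1/(2π)) [∫_0^π 5^2 dx + ∫_π^{2π} 9^2 dx] = (1/(2π)) · (25π + 81π) = (25 + 81)/2 = 53.
So Σ_{n ∈ Z} |c_n|^2 = 53.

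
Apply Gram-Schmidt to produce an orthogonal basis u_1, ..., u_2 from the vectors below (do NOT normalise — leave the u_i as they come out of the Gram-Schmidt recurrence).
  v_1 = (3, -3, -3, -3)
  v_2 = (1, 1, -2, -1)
Orthogonal basis:
  u_1 = (3, -3, -3, -3)
  u_2 = (1/4, 7/4, -5/4, -1/4)

Apply the Gram-Schmidt recurrence
  u_1 = v_1
  u_i = v_i − Σ_{j<i} ((v_i · u_j) / (u_j · u_j)) · u_j.

Step by step this gives:
  u_1 = (3, -3, -3, -3)
  u_2 = (1/4, 7/4, -5/4, -1/4)

Orthogonality check:
  u_2 · u_1 = 0 (should be 0)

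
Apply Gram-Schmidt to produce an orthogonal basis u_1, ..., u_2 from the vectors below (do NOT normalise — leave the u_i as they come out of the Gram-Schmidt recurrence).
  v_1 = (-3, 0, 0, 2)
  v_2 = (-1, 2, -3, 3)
Orthogonal basis:
  u_1 = (-3, 0, 0, 2)
  u_2 = (14/13, 2, -3, 21/13)

Apply the Gram-Schmidt recurrence
  u_1 = v_1
  u_i = v_i − Σ_{j<i} ((v_i · u_j) / (u_j · u_j)) · u_j.

Step by step this gives:
  u_1 = (-3, 0, 0, 2)
  u_2 = (14/13, 2, -3, 21/13)

Orthogonality check:
  u_2 · u_1 = 0 (should be 0)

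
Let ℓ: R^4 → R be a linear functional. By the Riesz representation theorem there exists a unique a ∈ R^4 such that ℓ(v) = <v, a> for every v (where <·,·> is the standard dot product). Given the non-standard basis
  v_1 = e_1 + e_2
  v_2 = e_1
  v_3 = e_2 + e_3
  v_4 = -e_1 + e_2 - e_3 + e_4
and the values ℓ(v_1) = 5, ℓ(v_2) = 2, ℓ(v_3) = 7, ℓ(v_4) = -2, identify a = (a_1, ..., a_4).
a = (2, 3, 4, 1)

Write a = (a_1, ..., a_4) in the standard basis. For each basis vector v_i, ℓ(v_i) = <v_i, a> is a linear equation in the a_j's. Collect the n equations into a matrix system V a = ℓ, where row i of V is v_i (expressed in the standard basis). Since V is invertible (lower-triangular with 1s on the diagonal, up to permutation), solve by back-substitution:
  V =
[[1, 1, 0, 0],
 [1, 0, 0, 0],
 [0, 1, 1, 0],
 [-1, 1, -1, 1]]
  V a = (5, 2, 7, -2)
Solving gives a = (2, 3, 4, 1).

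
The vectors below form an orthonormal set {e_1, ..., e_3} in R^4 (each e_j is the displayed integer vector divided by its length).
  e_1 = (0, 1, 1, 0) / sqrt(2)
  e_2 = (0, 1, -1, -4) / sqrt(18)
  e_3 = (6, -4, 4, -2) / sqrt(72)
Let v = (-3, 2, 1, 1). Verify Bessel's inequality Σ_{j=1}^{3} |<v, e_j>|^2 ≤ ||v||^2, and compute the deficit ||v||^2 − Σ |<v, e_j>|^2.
Σ |<v, e_j>|^2 = 13; ||v||^2 = 15; deficit = 2

Write each e_j = u_j / sqrt(<u_j, u_j>) where u_j is the displayed integer vector. Then <v, e_j> = <v, u_j> / sqrt(<u_j, u_j>), so |<v, e_j>|^2 = <v, u_j>^2 / <u_j, u_j>.
Coefficients: <v, e_1> = 3/sqrt(2), <v, e_2> = -3/sqrt(18), <v, e_3> = -24/sqrt(72).
Square and sum: Σ |<v, e_j>|^2 = 13.
Compute ||v||^2 = v·v = 15.
Deficit = 15 − 13 = 2 ≥ 0, confirming Bessel's inequality. (The deficit equals ||v − Σ <v,e_j> e_j||^2, the squared distance from v to span{e_j}.)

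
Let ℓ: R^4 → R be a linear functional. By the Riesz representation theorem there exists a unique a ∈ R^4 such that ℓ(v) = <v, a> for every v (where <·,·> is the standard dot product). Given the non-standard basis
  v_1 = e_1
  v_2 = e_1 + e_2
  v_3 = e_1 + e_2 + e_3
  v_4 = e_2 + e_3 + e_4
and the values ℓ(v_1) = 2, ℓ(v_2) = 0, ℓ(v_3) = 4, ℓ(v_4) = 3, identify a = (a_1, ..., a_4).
a = (2, -2, 4, 1)

Write a = (a_1, ..., a_4) in the standard basis. For each basis vector v_i, ℓ(v_i) = <v_i, a> is a linear equation in the a_j's. Collect the n equations into a matrix system V a = ℓ, where row i of V is v_i (expressed in the standard basis). Since V is invertible (lower-triangular with 1s on the diagonal, up to permutation), solve by back-substitution:
  V =
[[1, 0, 0, 0],
 [1, 1, 0, 0],
 [1, 1, 1, 0],
 [0, 1, 1, 1]]
  V a = (2, 0, 4, 3)
Solving gives a = (2, -2, 4, 1).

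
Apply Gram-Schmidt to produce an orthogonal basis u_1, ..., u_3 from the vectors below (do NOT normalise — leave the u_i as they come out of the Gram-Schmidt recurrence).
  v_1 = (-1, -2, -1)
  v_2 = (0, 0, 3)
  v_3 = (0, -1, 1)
Orthogonal basis:
  u_1 = (-1, -2, -1)
  u_2 = (-1/2, -1, 5/2)
  u_3 = (2/5, -1/5, 0)

Apply the Gram-Schmidt recurrence
  u_1 = v_1
  u_i = v_i − Σ_{j<i} ((v_i · u_j) / (u_j · u_j)) · u_j.

Step by step this gives:
  u_1 = (-1, -2, -1)
  u_2 = (-1/2, -1, 5/2)
  u_3 = (2/5, -1/5, 0)

Orthogonality check:
  u_2 · u_1 = 0 (should be 0)
  u_3 · u_1 = 0 (should be 0)
  u_3 · u_2 = 0 (should be 0)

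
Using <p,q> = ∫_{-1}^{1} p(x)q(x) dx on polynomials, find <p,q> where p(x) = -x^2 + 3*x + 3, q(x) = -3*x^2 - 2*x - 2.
<p,q> = -292/15

Expand the product: p(x)·q(x) = 3*x^4 - 7*x^3 - 13*x^2 - 12*x - 6.
∫_{-1}^{1} of each monomial x^k gives [2/(k+1) if k even, 0 if k odd]. Integrating term-by-term (or equivalently evaluating the antiderivative F(x) = 3*x^5/5 - 7*x^4/4 - 13*x^3/3 - 6*x^2 - 6*x at the endpoints):
  F(1) − F(−1) = -1049/60 − (119/60) = -292/15.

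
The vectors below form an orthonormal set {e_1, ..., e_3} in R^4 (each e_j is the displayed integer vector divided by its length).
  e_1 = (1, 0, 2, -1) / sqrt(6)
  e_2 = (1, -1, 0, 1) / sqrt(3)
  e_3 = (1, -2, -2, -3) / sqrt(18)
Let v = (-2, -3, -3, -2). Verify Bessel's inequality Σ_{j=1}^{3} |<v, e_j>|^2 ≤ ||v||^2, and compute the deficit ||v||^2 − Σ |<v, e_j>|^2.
Σ |<v, e_j>|^2 = 185/9; ||v||^2 = 26; deficit = 49/9

Write each e_j = u_j / sqrt(<u_j, u_j>) where u_j is the displayed integer vector. Then <v, e_j> = <v, u_j> / sqrt(<u_j, u_j>), so |<v, e_j>|^2 = <v, u_j>^2 / <u_j, u_j>.
Coefficients: <v, e_1> = -6/sqrt(6), <v, e_2> = -1/sqrt(3), <v, e_3> = 16/sqrt(18).
Square and sum: Σ |<v, e_j>|^2 = 185/9.
Compute ||v||^2 = v·v = 26.
Deficit = 26 − 185/9 = 49/9 ≥ 0, confirming Bessel's inequality. (The deficit equals ||v − Σ <v,e_j> e_j||^2, the squared distance from v to span{e_j}.)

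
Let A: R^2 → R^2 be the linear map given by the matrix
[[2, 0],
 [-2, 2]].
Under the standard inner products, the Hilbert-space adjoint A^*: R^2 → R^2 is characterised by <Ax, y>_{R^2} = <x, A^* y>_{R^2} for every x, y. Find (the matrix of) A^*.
A^* = A^T =
[[2, -2],
 [0, 2]]

For real matrices with standard dot products, the defining identity <Ax, y> = <x, A^* y> gives (Ax)^T y = x^T (A^*) y, i.e. x^T A^T y = x^T (A^*) y. Since this holds for all x, y, we must have A^* = A^T. Therefore
A^* =
[[2, -2],
 [0, 2]].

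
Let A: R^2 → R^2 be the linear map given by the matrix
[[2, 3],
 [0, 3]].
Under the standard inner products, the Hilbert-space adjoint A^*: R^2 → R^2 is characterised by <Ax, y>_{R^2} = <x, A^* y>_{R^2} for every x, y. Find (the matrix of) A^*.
A^* = A^T =
[[2, 0],
 [3, 3]]

For real matrices with standard dot products, the defining identity <Ax, y> = <x, A^* y> gives (Ax)^T y = x^T (A^*) y, i.e. x^T A^T y = x^T (A^*) y. Since this holds for all x, y, we must have A^* = A^T. Therefore
A^* =
[[2, 0],
 [3, 3]].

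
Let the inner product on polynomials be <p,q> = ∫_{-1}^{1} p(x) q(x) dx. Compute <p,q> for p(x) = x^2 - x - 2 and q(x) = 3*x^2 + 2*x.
<p,q> = -62/15

Expand the product: p(x)·q(x) = 3*x^4 - x^3 - 8*x^2 - 4*x.
∫_{-1}^{1} of each monomial x^k gives [2/(k+1) if k even, 0 if k odd]. Integrating term-by-term (or equivalently evaluating the antiderivative F(x) = 3*x^5/5 - x^4/4 - 8*x^3/3 - 2*x^2 at the endpoints):
  F(1) − F(−1) = -259/60 − (-11/60) = -62/15.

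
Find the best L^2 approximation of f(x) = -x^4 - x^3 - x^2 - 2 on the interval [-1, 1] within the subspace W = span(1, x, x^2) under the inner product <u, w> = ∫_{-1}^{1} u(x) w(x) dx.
g(x) = -13*x^2/7 - 3*x/5 - 67/35

The best approximation g ∈ W is the orthogonal projection of f onto W. Writing g = a_0 + a_1 x + a_2 x^2, the coefficients solve the normal equations G · a = b where
  G_{ij} = <φ_i, φ_j> and b_i = <f, φ_i>, with φ_0 = 1, φ_1 = x, φ_2 = x^2.
G =
  [2, 0, 2/3]
  [0, 2/3, 0]
  [2/3, 0, 2/5],
b = (-76/15, -2/5, -212/105).
Solving gives a_0 = -67/35, a_1 = -3/5, a_2 = -13/7, so
  g(x) = -13*x^2/7 - 3*x/5 - 67/35.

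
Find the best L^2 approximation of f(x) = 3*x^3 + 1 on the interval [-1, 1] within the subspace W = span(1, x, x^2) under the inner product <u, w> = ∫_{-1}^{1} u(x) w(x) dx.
g(x) = 9*x/5 + 1

The best approximation g ∈ W is the orthogonal projection of f onto W. Writing g = a_0 + a_1 x + a_2 x^2, the coefficients solve the normal equations G · a = b where
  G_{ij} = <φ_i, φ_j> and b_i = <f, φ_i>, with φ_0 = 1, φ_1 = x, φ_2 = x^2.
G =
  [2, 0, 2/3]
  [0, 2/3, 0]
  [2/3, 0, 2/5],
b = (2, 6/5, 2/3).
Solving gives a_0 = 1, a_1 = 9/5, a_2 = 0, so
  g(x) = 9*x/5 + 1.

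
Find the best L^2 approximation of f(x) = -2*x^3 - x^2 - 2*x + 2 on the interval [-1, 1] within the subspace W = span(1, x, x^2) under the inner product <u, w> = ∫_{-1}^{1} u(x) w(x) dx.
g(x) = -x^2 - 16*x/5 + 2

The best approximation g ∈ W is the orthogonal projection of f onto W. Writing g = a_0 + a_1 x + a_2 x^2, the coefficients solve the normal equations G · a = b where
  G_{ij} = <φ_i, φ_j> and b_i = <f, φ_i>, with φ_0 = 1, φ_1 = x, φ_2 = x^2.
G =
  [2, 0, 2/3]
  [0, 2/3, 0]
  [2/3, 0, 2/5],
b = (10/3, -32/15, 14/15).
Solving gives a_0 = 2, a_1 = -16/5, a_2 = -1, so
  g(x) = -x^2 - 16*x/5 + 2.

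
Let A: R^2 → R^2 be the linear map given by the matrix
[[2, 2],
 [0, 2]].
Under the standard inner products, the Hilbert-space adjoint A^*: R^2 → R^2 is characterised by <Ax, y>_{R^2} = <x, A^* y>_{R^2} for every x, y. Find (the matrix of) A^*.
A^* = A^T =
[[2, 0],
 [2, 2]]

For real matrices with standard dot products, the defining identity <Ax, y> = <x, A^* y> gives (Ax)^T y = x^T (A^*) y, i.e. x^T A^T y = x^T (A^*) y. Since this holds for all x, y, we must have A^* = A^T. Therefore
A^* =
[[2, 0],
 [2, 2]].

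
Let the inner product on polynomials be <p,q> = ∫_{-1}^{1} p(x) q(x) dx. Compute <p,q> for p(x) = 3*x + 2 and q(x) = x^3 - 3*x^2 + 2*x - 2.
<p,q> = -34/5

Expand the product: p(x)·q(x) = 3*x^4 - 7*x^3 - 2*x - 4.
∫_{-1}^{1} of each monomial x^k gives [2/(k+1) if k even, 0 if k odd]. Integrating term-by-term (or equivalently evaluating the antiderivative F(x) = 3*x^5/5 - 7*x^4/4 - x^2 - 4*x at the endpoints):
  F(1) − F(−1) = -123/20 − (13/20) = -34/5.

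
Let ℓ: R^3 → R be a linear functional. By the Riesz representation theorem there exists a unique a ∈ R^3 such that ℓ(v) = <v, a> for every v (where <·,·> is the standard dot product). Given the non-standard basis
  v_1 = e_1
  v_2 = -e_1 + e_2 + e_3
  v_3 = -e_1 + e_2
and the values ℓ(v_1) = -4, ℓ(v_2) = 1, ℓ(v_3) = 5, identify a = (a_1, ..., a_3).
a = (-4, 1, -4)

Write a = (a_1, ..., a_3) in the standard basis. For each basis vector v_i, ℓ(v_i) = <v_i, a> is a linear equation in the a_j's. Collect the n equations into a matrix system V a = ℓ, where row i of V is v_i (expressed in the standard basis). Since V is invertible (lower-triangular with 1s on the diagonal, up to permutation), solve by back-substitution:
  V =
[[1, 0, 0],
 [-1, 1, 1],
 [-1, 1, 0]]
  V a = (-4, 1, 5)
Solving gives a = (-4, 1, -4).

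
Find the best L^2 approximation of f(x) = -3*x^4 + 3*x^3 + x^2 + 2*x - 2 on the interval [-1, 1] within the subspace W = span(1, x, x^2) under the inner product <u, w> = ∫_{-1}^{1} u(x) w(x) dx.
g(x) = -11*x^2/7 + 19*x/5 - 61/35

The best approximation g ∈ W is the orthogonal projection of f onto W. Writing g = a_0 + a_1 x + a_2 x^2, the coefficients solve the normal equations G · a = b where
  G_{ij} = <φ_i, φ_j> and b_i = <f, φ_i>, with φ_0 = 1, φ_1 = x, φ_2 = x^2.
G =
  [2, 0, 2/3]
  [0, 2/3, 0]
  [2/3, 0, 2/5],
b = (-68/15, 38/15, -188/105).
Solving gives a_0 = -61/35, a_1 = 19/5, a_2 = -11/7, so
  g(x) = -11*x^2/7 + 19*x/5 - 61/35.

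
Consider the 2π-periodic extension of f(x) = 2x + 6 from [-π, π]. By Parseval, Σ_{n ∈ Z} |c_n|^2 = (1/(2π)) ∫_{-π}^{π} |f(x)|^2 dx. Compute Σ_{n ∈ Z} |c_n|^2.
Σ |c_n|^2 = 4π^2/3 + 36

Expand and integrate term by term over [-π, π]:
  ∫ (2x)^2 dx = 4·(2π^3/3); ∫ 2·2·(6)·x dx = 0 (odd integrand); ∫ 6^2 dx = 36·2π.
So (1/(2π)) ∫_{-π}^{π} (2x + 6)^2 dx = 4π^2/3 + 36 = 4π^2/3 + 36.
Parseval ⇒ Σ |c_n|^2 = 4π^2/3 + 36.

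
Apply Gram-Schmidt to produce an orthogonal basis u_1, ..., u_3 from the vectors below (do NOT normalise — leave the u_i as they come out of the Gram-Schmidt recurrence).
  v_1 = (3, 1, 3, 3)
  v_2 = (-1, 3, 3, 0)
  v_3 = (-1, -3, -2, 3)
Orthogonal basis:
  u_1 = (3, 1, 3, 3)
  u_2 = (-55/28, 75/28, 57/28, -27/28)
  u_3 = (-93/41, -327/451, -14/451, 1146/451)

Apply the Gram-Schmidt recurrence
  u_1 = v_1
  u_i = v_i − Σ_{j<i} ((v_i · u_j) / (u_j · u_j)) · u_j.

Step by step this gives:
  u_1 = (3, 1, 3, 3)
  u_2 = (-55/28, 75/28, 57/28, -27/28)
  u_3 = (-93/41, -327/451, -14/451, 1146/451)

Orthogonality check:
  u_2 · u_1 = 0 (should be 0)
  u_3 · u_1 = 0 (should be 0)
  u_3 · u_2 = 0 (should be 0)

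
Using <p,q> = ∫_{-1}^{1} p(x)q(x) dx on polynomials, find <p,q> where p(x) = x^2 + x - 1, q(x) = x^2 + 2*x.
<p,q> = 16/15

Expand the product: p(x)·q(x) = x^4 + 3*x^3 + x^2 - 2*x.
∫_{-1}^{1} of each monomial x^k gives [2/(k+1) if k even, 0 if k odd]. Integrating term-by-term (or equivalently evaluating the antiderivative F(x) = x^5/5 + 3*x^4/4 + x^3/3 - x^2 at the endpoints):
  F(1) − F(−1) = 17/60 − (-47/60) = 16/15.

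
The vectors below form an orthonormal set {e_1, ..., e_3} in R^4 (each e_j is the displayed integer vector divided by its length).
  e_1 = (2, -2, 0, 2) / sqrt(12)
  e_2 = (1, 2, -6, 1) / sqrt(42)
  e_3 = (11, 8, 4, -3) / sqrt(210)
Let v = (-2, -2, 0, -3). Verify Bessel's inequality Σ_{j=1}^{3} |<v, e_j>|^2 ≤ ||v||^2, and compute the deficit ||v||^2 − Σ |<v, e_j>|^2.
Σ |<v, e_j>|^2 = 134/15; ||v||^2 = 17; deficit = 121/15

Write each e_j = u_j / sqrt(<u_j, u_j>) where u_j is the displayed integer vector. Then <v, e_j> = <v, u_j> / sqrt(<u_j, u_j>), so |<v, e_j>|^2 = <v, u_j>^2 / <u_j, u_j>.
Coefficients: <v, e_1> = -6/sqrt(12), <v, e_2> = -9/sqrt(42), <v, e_3> = -29/sqrt(210).
Square and sum: Σ |<v, e_j>|^2 = 134/15.
Compute ||v||^2 = v·v = 17.
Deficit = 17 − 134/15 = 121/15 ≥ 0, confirming Bessel's inequality. (The deficit equals ||v − Σ <v,e_j> e_j||^2, the squared distance from v to span{e_j}.)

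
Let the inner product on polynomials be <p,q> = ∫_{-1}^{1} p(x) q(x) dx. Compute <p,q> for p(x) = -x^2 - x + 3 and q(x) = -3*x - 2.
<p,q> = -26/3

Expand the product: p(x)·q(x) = 3*x^3 + 5*x^2 - 7*x - 6.
∫_{-1}^{1} of each monomial x^k gives [2/(k+1) if k even, 0 if k odd]. Integrating term-by-term (or equivalently evaluating the antiderivative F(x) = 3*x^4/4 + 5*x^3/3 - 7*x^2/2 - 6*x at the endpoints):
  F(1) − F(−1) = -85/12 − (19/12) = -26/3.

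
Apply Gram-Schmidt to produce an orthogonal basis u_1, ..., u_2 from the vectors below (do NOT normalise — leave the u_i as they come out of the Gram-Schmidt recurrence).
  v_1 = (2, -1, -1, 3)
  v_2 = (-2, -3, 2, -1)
Orthogonal basis:
  u_1 = (2, -1, -1, 3)
  u_2 = (-6/5, -17/5, 8/5, 1/5)

Apply the Gram-Schmidt recurrence
  u_1 = v_1
  u_i = v_i − Σ_{j<i} ((v_i · u_j) / (u_j · u_j)) · u_j.

Step by step this gives:
  u_1 = (2, -1, -1, 3)
  u_2 = (-6/5, -17/5, 8/5, 1/5)

Orthogonality check:
  u_2 · u_1 = 0 (should be 0)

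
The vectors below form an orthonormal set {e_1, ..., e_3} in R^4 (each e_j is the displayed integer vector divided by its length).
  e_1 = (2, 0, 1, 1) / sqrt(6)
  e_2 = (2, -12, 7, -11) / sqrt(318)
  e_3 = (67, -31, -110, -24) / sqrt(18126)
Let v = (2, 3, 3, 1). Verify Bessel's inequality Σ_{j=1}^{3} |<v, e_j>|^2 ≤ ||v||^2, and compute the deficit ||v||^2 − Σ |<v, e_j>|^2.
Σ |<v, e_j>|^2 = 6017/342; ||v||^2 = 23; deficit = 1849/342

Write each e_j = u_j / sqrt(<u_j, u_j>) where u_j is the displayed integer vector. Then <v, e_j> = <v, u_j> / sqrt(<u_j, u_j>), so |<v, e_j>|^2 = <v, u_j>^2 / <u_j, u_j>.
Coefficients: <v, e_1> = 8/sqrt(6), <v, e_2> = -22/sqrt(318), <v, e_3> = -313/sqrt(18126).
Square and sum: Σ |<v, e_j>|^2 = 6017/342.
Compute ||v||^2 = v·v = 23.
Deficit = 23 − 6017/342 = 1849/342 ≥ 0, confirming Bessel's inequality. (The deficit equals ||v − Σ <v,e_j> e_j||^2, the squared distance from v to span{e_j}.)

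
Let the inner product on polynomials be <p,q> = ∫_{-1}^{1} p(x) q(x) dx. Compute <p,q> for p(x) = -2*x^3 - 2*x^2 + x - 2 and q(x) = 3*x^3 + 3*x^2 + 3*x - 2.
<p,q> = 352/105

Expand the product: p(x)·q(x) = -6*x^6 - 12*x^5 - 9*x^4 - 5*x^3 + x^2 - 8*x + 4.
∫_{-1}^{1} of each monomial x^k gives [2/(k+1) if k even, 0 if k odd]. Integrating term-by-term (or equivalently evaluating the antiderivative F(x) = -6*x^7/7 - 2*x^6 - 9*x^5/5 - 5*x^4/4 + x^3/3 - 4*x^2 + 4*x at the endpoints):
  F(1) − F(−1) = -2341/420 − (-3749/420) = 352/105.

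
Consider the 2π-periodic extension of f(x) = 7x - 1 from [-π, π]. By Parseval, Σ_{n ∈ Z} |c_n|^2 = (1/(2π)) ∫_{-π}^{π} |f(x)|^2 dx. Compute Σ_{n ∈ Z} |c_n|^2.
Σ |c_n|^2 = 49π^2/3 + 1

Expand and integrate term by term over [-π, π]:
  ∫ (7x)^2 dx = 49·(2π^3/3); ∫ 2·7·(-1)·x dx = 0 (odd integrand); ∫ (-1)^2 dx = 1·2π.
So (1/(2π)) ∫_{-π}^{π} (7x - 1)^2 dx = 49π^2/3 + 1 = 49π^2/3 + 1.
Parseval ⇒ Σ |c_n|^2 = 49π^2/3 + 1.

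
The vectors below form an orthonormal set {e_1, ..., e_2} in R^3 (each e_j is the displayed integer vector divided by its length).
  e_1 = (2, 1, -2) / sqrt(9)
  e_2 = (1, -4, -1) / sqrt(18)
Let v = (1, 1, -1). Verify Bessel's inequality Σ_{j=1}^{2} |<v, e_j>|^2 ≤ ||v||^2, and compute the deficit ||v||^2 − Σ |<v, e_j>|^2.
Σ |<v, e_j>|^2 = 3; ||v||^2 = 3; deficit = 0

Write each e_j = u_j / sqrt(<u_j, u_j>) where u_j is the displayed integer vector. Then <v, e_j> = <v, u_j> / sqrt(<u_j, u_j>), so |<v, e_j>|^2 = <v, u_j>^2 / <u_j, u_j>.
Coefficients: <v, e_1> = 5/sqrt(9), <v, e_2> = -2/sqrt(18).
Square and sum: Σ |<v, e_j>|^2 = 3.
Compute ||v||^2 = v·v = 3.
Deficit = 3 − 3 = 0 ≥ 0, confirming Bessel's inequality. (The deficit equals ||v − Σ <v,e_j> e_j||^2, the squared distance from v to span{e_j}.)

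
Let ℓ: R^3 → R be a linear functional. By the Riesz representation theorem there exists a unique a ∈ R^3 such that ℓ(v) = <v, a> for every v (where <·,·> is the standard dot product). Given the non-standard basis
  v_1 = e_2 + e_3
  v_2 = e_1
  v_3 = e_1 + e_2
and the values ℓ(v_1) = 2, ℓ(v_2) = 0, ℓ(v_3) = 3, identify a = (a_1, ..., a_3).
a = (0, 3, -1)

Write a = (a_1, ..., a_3) in the standard basis. For each basis vector v_i, ℓ(v_i) = <v_i, a> is a linear equation in the a_j's. Collect the n equations into a matrix system V a = ℓ, where row i of V is v_i (expressed in the standard basis). Since V is invertible (lower-triangular with 1s on the diagonal, up to permutation), solve by back-substitution:
  V =
[[0, 1, 1],
 [1, 0, 0],
 [1, 1, 0]]
  V a = (2, 0, 3)
Solving gives a = (0, 3, -1).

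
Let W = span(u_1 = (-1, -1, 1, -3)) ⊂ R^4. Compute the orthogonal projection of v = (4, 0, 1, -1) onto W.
proj_W(v) = (0, 0, 0, 0)

Set up U = [u_1 | ... | u_1] ∈ R^(4×1). The projector onto W = col(U) is P = U (U^T U)^(-1) U^T.
Compute U^T U =
  [12],
and U^T v = (0).
Solve U^T U · c = U^T v for the coefficients: c = (0). The projection is proj_W(v) = U c.
Check: (v - proj_W(v)) · u_1 = 0  (should be 0).
Result: proj_W(v) = (0, 0, 0, 0).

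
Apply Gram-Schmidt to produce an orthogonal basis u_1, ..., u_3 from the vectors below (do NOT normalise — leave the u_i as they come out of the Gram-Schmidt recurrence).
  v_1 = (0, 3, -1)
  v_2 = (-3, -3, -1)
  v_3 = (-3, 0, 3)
Orthogonal basis:
  u_1 = (0, 3, -1)
  u_2 = (-3, -3/5, -9/5)
  u_3 = (-15/7, 15/14, 45/14)

Apply the Gram-Schmidt recurrence
  u_1 = v_1
  u_i = v_i − Σ_{j<i} ((v_i · u_j) / (u_j · u_j)) · u_j.

Step by step this gives:
  u_1 = (0, 3, -1)
  u_2 = (-3, -3/5, -9/5)
  u_3 = (-15/7, 15/14, 45/14)

Orthogonality check:
  u_2 · u_1 = 0 (should be 0)
  u_3 · u_1 = 0 (should be 0)
  u_3 · u_2 = 0 (should be 0)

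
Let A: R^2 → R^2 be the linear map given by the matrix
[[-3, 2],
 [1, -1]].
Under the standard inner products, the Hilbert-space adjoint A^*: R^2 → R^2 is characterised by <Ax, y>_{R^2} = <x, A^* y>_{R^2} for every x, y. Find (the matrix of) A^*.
A^* = A^T =
[[-3, 1],
 [2, -1]]

For real matrices with standard dot products, the defining identity <Ax, y> = <x, A^* y> gives (Ax)^T y = x^T (A^*) y, i.e. x^T A^T y = x^T (A^*) y. Since this holds for all x, y, we must have A^* = A^T. Therefore
A^* =
[[-3, 1],
 [2, -1]].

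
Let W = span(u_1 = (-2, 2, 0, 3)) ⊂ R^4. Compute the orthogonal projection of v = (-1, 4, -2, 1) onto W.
proj_W(v) = (-26/17, 26/17, 0, 39/17)

Set up U = [u_1 | ... | u_1] ∈ R^(4×1). The projector onto W = col(U) is P = U (U^T U)^(-1) U^T.
Compute U^T U =
  [17],
and U^T v = (13).
Solve U^T U · c = U^T v for the coefficients: c = (13/17). The projection is proj_W(v) = U c.
Check: (v - proj_W(v)) · u_1 = 0  (should be 0).
Result: proj_W(v) = (-26/17, 26/17, 0, 39/17).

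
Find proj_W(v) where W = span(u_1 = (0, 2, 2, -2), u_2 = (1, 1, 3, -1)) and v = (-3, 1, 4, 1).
proj_W(v) = (7/11, 10/11, 24/11, -10/11)

Set up U = [u_1 | ... | u_2] ∈ R^(4×2). The projector onto W = col(U) is P = U (U^T U)^(-1) U^T.
Compute U^T U =
  [12, 10]
  [10, 12],
and U^T v = (8, 9).
Solve U^T U · c = U^T v for the coefficients: c = (3/22, 7/11). The projection is proj_W(v) = U c.
Check: (v - proj_W(v)) · u_1 = 0  (should be 0).
Check: (v - proj_W(v)) · u_2 = 0  (should be 0).
Result: proj_W(v) = (7/11, 10/11, 24/11, -10/11).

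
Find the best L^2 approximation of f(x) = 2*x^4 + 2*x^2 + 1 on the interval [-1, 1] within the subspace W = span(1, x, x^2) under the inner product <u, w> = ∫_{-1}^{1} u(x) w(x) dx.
g(x) = 26*x^2/7 + 29/35

The best approximation g ∈ W is the orthogonal projection of f onto W. Writing g = a_0 + a_1 x + a_2 x^2, the coefficients solve the normal equations G · a = b where
  G_{ij} = <φ_i, φ_j> and b_i = <f, φ_i>, with φ_0 = 1, φ_1 = x, φ_2 = x^2.
G =
  [2, 0, 2/3]
  [0, 2/3, 0]
  [2/3, 0, 2/5],
b = (62/15, 0, 214/105).
Solving gives a_0 = 29/35, a_1 = 0, a_2 = 26/7, so
  g(x) = 26*x^2/7 + 29/35.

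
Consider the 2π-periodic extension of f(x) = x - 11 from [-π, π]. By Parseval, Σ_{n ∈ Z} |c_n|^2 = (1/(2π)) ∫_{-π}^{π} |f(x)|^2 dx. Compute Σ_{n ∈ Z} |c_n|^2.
Σ |c_n|^2 = π^2/3 + 121

Expand and integrate term by term over [-π, π]:
  ∫ (x)^2 dx = 1·(2π^3/3); ∫ 2·1·(-11)·x dx = 0 (odd integrand); ∫ (-11)^2 dx = 121·2π.
So (1/(2π)) ∫_{-π}^{π} (x - 11)^2 dx = 1π^2/3 + 121 = π^2/3 + 121.
Parseval ⇒ Σ |c_n|^2 = π^2/3 + 121.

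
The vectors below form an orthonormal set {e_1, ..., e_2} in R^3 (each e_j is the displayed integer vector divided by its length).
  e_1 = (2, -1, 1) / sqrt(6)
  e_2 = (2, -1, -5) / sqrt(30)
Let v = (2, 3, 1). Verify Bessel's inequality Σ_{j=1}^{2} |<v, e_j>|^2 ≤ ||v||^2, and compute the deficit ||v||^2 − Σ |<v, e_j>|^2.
Σ |<v, e_j>|^2 = 6/5; ||v||^2 = 14; deficit = 64/5

Write each e_j = u_j / sqrt(<u_j, u_j>) where u_j is the displayed integer vector. Then <v, e_j> = <v, u_j> / sqrt(<u_j, u_j>), so |<v, e_j>|^2 = <v, u_j>^2 / <u_j, u_j>.
Coefficients: <v, e_1> = 2/sqrt(6), <v, e_2> = -4/sqrt(30).
Square and sum: Σ |<v, e_j>|^2 = 6/5.
Compute ||v||^2 = v·v = 14.
Deficit = 14 − 6/5 = 64/5 ≥ 0, confirming Bessel's inequality. (The deficit equals ||v − Σ <v,e_j> e_j||^2, the squared distance from v to span{e_j}.)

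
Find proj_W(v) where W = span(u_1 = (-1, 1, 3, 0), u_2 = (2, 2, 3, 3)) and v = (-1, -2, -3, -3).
proj_W(v) = (-304/205, -392/205, -654/205, -522/205)

Set up U = [u_1 | ... | u_2] ∈ R^(4×2). The projector onto W = col(U) is P = U (U^T U)^(-1) U^T.
Compute U^T U =
  [11, 9]
  [9, 26],
and U^T v = (-10, -24).
Solve U^T U · c = U^T v for the coefficients: c = (-44/205, -174/205). The projection is proj_W(v) = U c.
Check: (v - proj_W(v)) · u_1 = 0  (should be 0).
Check: (v - proj_W(v)) · u_2 = 0  (should be 0).
Result: proj_W(v) = (-304/205, -392/205, -654/205, -522/205).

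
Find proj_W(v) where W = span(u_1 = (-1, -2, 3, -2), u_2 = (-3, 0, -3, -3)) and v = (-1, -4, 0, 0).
proj_W(v) = (-5/6, -1, 7/6, -4/3)

Set up U = [u_1 | ... | u_2] ∈ R^(4×2). The projector onto W = col(U) is P = U (U^T U)^(-1) U^T.
Compute U^T U =
  [18, 0]
  [0, 27],
and U^T v = (9, 3).
Solve U^T U · c = U^T v for the coefficients: c = (1/2, 1/9). The projection is proj_W(v) = U c.
Check: (v - proj_W(v)) · u_1 = 0  (should be 0).
Check: (v - proj_W(v)) · u_2 = 0  (should be 0).
Result: proj_W(v) = (-5/6, -1, 7/6, -4/3).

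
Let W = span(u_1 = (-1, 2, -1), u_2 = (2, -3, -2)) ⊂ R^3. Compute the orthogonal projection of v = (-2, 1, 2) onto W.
proj_W(v) = (-38/33, 49/33, 70/33)

Set up U = [u_1 | ... | u_2] ∈ R^(3×2). The projector onto W = col(U) is P = U (U^T U)^(-1) U^T.
Compute U^T U =
  [6, -6]
  [-6, 17],
and U^T v = (2, -11).
Solve U^T U · c = U^T v for the coefficients: c = (-16/33, -9/11). The projection is proj_W(v) = U c.
Check: (v - proj_W(v)) · u_1 = 0  (should be 0).
Check: (v - proj_W(v)) · u_2 = 0  (should be 0).
Result: proj_W(v) = (-38/33, 49/33, 70/33).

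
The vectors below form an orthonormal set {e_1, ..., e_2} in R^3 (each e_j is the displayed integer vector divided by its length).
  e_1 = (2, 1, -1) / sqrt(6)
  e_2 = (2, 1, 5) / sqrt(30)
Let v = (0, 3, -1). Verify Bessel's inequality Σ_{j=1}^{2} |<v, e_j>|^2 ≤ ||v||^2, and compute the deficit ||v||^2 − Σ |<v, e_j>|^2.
Σ |<v, e_j>|^2 = 14/5; ||v||^2 = 10; deficit = 36/5

Write each e_j = u_j / sqrt(<u_j, u_j>) where u_j is the displayed integer vector. Then <v, e_j> = <v, u_j> / sqrt(<u_j, u_j>), so |<v, e_j>|^2 = <v, u_j>^2 / <u_j, u_j>.
Coefficients: <v, e_1> = 4/sqrt(6), <v, e_2> = -2/sqrt(30).
Square and sum: Σ |<v, e_j>|^2 = 14/5.
Compute ||v||^2 = v·v = 10.
Deficit = 10 − 14/5 = 36/5 ≥ 0, confirming Bessel's inequality. (The deficit equals ||v − Σ <v,e_j> e_j||^2, the squared distance from v to span{e_j}.)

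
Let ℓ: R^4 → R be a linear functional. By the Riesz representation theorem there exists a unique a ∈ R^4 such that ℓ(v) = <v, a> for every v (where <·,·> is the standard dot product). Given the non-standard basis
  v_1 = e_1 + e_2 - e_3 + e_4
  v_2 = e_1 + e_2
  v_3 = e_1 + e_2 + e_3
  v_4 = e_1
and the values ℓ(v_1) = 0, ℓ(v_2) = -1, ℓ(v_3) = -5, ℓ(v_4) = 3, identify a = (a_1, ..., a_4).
a = (3, -4, -4, -3)

Write a = (a_1, ..., a_4) in the standard basis. For each basis vector v_i, ℓ(v_i) = <v_i, a> is a linear equation in the a_j's. Collect the n equations into a matrix system V a = ℓ, where row i of V is v_i (expressed in the standard basis). Since V is invertible (lower-triangular with 1s on the diagonal, up to permutation), solve by back-substitution:
  V =
[[1, 1, -1, 1],
 [1, 1, 0, 0],
 [1, 1, 1, 0],
 [1, 0, 0, 0]]
  V a = (0, -1, -5, 3)
Solving gives a = (3, -4, -4, -3).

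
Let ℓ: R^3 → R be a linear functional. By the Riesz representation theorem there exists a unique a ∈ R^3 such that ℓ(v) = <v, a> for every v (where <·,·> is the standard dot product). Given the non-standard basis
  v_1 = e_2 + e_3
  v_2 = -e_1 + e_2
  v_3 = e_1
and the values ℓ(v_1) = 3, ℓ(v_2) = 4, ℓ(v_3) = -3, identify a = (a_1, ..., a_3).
a = (-3, 1, 2)

Write a = (a_1, ..., a_3) in the standard basis. For each basis vector v_i, ℓ(v_i) = <v_i, a> is a linear equation in the a_j's. Collect the n equations into a matrix system V a = ℓ, where row i of V is v_i (expressed in the standard basis). Since V is invertible (lower-triangular with 1s on the diagonal, up to permutation), solve by back-substitution:
  V =
[[0, 1, 1],
 [-1, 1, 0],
 [1, 0, 0]]
  V a = (3, 4, -3)
Solving gives a = (-3, 1, 2).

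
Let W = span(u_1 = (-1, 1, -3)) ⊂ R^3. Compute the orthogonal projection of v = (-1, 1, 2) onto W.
proj_W(v) = (4/11, -4/11, 12/11)

Set up U = [u_1 | ... | u_1] ∈ R^(3×1). The projector onto W = col(U) is P = U (U^T U)^(-1) U^T.
Compute U^T U =
  [11],
and U^T v = (-4).
Solve U^T U · c = U^T v for the coefficients: c = (-4/11). The projection is proj_W(v) = U c.
Check: (v - proj_W(v)) · u_1 = 0  (should be 0).
Result: proj_W(v) = (4/11, -4/11, 12/11).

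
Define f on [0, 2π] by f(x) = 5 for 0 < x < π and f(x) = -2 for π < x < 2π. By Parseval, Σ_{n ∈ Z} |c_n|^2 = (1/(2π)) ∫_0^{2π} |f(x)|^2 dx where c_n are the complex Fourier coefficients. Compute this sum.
Σ |c_n|^2 = 29/2

Parseval equates the L^2 energy of f (normalised by 1/(2π)) with the ℓ^2 sum of its Fourier coefficients: (1/(2π)) ∫_0^{2π} |f|^2 = Σ |c_n|^2.
Compute the left side: (1/(2π)) [∫_0^π 5^2 dx + ∫_π^{2π} (-2)^2 dx] = (1/(2π)) · (25π + 4π) = (25 + 4)/2 = 29/2.
So Σ_{n ∈ Z} |c_n|^2 = 29/2.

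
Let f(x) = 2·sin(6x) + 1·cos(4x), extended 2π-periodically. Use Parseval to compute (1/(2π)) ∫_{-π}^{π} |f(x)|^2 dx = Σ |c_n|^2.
Σ |c_n|^2 = 5/2

Expand |f|^2 and use orthogonality of {sin(nx), cos(mx)} on [-π, π]:
  ∫_{-π}^{π} sin(nx)^2 dx = π, ∫ cos(mx)^2 dx = π, and cross terms integrate to 0.
So ∫_{-π}^{π} f(x)^2 dx = 2^2 · π + 1^2 · π = (4 + 1)π.
Divide by 2π: (4 + 1)/2 = 5/2.
By Parseval, this equals Σ |c_n|^2.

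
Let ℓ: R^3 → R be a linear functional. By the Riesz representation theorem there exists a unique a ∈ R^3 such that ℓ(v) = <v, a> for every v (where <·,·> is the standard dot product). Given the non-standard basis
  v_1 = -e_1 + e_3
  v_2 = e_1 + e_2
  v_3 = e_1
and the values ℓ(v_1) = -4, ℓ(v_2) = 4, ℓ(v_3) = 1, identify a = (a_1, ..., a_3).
a = (1, 3, -3)

Write a = (a_1, ..., a_3) in the standard basis. For each basis vector v_i, ℓ(v_i) = <v_i, a> is a linear equation in the a_j's. Collect the n equations into a matrix system V a = ℓ, where row i of V is v_i (expressed in the standard basis). Since V is invertible (lower-triangular with 1s on the diagonal, up to permutation), solve by back-substitution:
  V =
[[-1, 0, 1],
 [1, 1, 0],
 [1, 0, 0]]
  V a = (-4, 4, 1)
Solving gives a = (1, 3, -3).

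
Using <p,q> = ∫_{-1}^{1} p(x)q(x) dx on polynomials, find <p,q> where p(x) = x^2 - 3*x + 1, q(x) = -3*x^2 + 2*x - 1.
<p,q> = -148/15

Expand the product: p(x)·q(x) = -3*x^4 + 11*x^3 - 10*x^2 + 5*x - 1.
∫_{-1}^{1} of each monomial x^k gives [2/(k+1) if k even, 0 if k odd]. Integrating term-by-term (or equivalently evaluating the antiderivative F(x) = -3*x^5/5 + 11*x^4/4 - 10*x^3/3 + 5*x^2/2 - x at the endpoints):
  F(1) − F(−1) = 19/60 − (611/60) = -148/15.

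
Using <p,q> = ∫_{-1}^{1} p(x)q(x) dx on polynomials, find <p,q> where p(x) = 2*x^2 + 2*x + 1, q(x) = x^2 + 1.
<p,q> = 24/5

Expand the product: p(x)·q(x) = 2*x^4 + 2*x^3 + 3*x^2 + 2*x + 1.
∫_{-1}^{1} of each monomial x^k gives [2/(k+1) if k even, 0 if k odd]. Integrating term-by-term (or equivalently evaluating the antiderivative F(x) = 2*x^5/5 + x^4/2 + x^3 + x^2 + x at the endpoints):
  F(1) − F(−1) = 39/10 − (-9/10) = 24/5.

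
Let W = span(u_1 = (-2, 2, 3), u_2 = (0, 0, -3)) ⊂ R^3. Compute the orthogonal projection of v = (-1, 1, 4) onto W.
proj_W(v) = (-1, 1, 4)

Set up U = [u_1 | ... | u_2] ∈ R^(3×2). The projector onto W = col(U) is P = U (U^T U)^(-1) U^T.
Compute U^T U =
  [17, -9]
  [-9, 9],
and U^T v = (16, -12).
Solve U^T U · c = U^T v for the coefficients: c = (1/2, -5/6). The projection is proj_W(v) = U c.
Check: (v - proj_W(v)) · u_1 = 0  (should be 0).
Check: (v - proj_W(v)) · u_2 = 0  (should be 0).
Result: proj_W(v) = (-1, 1, 4).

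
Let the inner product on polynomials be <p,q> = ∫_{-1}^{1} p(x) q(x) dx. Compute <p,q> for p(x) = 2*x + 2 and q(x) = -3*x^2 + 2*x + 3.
<p,q> = 32/3

Expand the product: p(x)·q(x) = -6*x^3 - 2*x^2 + 10*x + 6.
∫_{-1}^{1} of each monomial x^k gives [2/(k+1) if k even, 0 if k odd]. Integrating term-by-term (or equivalently evaluating the antiderivative F(x) = -3*x^4/2 - 2*x^3/3 + 5*x^2 + 6*x at the endpoints):
  F(1) − F(−1) = 53/6 − (-11/6) = 32/3.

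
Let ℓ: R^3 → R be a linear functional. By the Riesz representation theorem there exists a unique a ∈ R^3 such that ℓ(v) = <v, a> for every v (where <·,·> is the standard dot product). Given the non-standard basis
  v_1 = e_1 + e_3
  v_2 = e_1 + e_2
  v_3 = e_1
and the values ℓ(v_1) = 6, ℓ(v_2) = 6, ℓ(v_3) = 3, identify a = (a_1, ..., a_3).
a = (3, 3, 3)

Write a = (a_1, ..., a_3) in the standard basis. For each basis vector v_i, ℓ(v_i) = <v_i, a> is a linear equation in the a_j's. Collect the n equations into a matrix system V a = ℓ, where row i of V is v_i (expressed in the standard basis). Since V is invertible (lower-triangular with 1s on the diagonal, up to permutation), solve by back-substitution:
  V =
[[1, 0, 1],
 [1, 1, 0],
 [1, 0, 0]]
  V a = (6, 6, 3)
Solving gives a = (3, 3, 3).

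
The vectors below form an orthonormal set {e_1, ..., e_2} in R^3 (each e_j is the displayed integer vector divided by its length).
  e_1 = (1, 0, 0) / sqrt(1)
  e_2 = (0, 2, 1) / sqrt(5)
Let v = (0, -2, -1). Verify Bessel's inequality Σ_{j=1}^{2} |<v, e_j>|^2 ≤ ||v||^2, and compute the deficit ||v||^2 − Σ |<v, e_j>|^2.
Σ |<v, e_j>|^2 = 5; ||v||^2 = 5; deficit = 0

Write each e_j = u_j / sqrt(<u_j, u_j>) where u_j is the displayed integer vector. Then <v, e_j> = <v, u_j> / sqrt(<u_j, u_j>), so |<v, e_j>|^2 = <v, u_j>^2 / <u_j, u_j>.
Coefficients: <v, e_1> = 0/sqrt(1), <v, e_2> = -5/sqrt(5).
Square and sum: Σ |<v, e_j>|^2 = 5.
Compute ||v||^2 = v·v = 5.
Deficit = 5 − 5 = 0 ≥ 0, confirming Bessel's inequality. (The deficit equals ||v − Σ <v,e_j> e_j||^2, the squared distance from v to span{e_j}.)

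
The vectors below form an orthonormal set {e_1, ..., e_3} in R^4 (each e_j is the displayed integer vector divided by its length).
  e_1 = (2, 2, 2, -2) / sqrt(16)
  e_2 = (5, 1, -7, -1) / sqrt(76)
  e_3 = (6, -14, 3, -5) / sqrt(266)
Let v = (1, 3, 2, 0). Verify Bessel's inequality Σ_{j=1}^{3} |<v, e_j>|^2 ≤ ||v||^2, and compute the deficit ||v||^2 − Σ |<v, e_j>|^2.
Σ |<v, e_j>|^2 = 90/7; ||v||^2 = 14; deficit = 8/7

Write each e_j = u_j / sqrt(<u_j, u_j>) where u_j is the displayed integer vector. Then <v, e_j> = <v, u_j> / sqrt(<u_j, u_j>), so |<v, e_j>|^2 = <v, u_j>^2 / <u_j, u_j>.
Coefficients: <v, e_1> = 12/sqrt(16), <v, e_2> = -6/sqrt(76), <v, e_3> = -30/sqrt(266).
Square and sum: Σ |<v, e_j>|^2 = 90/7.
Compute ||v||^2 = v·v = 14.
Deficit = 14 − 90/7 = 8/7 ≥ 0, confirming Bessel's inequality. (The deficit equals ||v − Σ <v,e_j> e_j||^2, the squared distance from v to span{e_j}.)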